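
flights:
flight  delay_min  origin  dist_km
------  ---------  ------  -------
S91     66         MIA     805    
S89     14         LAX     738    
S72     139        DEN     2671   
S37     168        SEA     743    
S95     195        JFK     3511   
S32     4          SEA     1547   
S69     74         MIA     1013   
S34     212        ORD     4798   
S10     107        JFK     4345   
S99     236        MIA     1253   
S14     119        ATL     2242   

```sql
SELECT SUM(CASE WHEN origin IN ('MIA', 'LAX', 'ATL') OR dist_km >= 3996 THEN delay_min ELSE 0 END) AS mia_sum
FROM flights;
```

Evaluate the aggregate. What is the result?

flight=S91: ✓ → 66
flight=S89: ✓ → 14
flight=S72: ✗
flight=S37: ✗
flight=S95: ✗
flight=S32: ✗
flight=S69: ✓ → 74
flight=S34: ✓ → 212
flight=S10: ✓ → 107
flight=S99: ✓ → 236
flight=S14: ✓ → 119
mia_sum = 66 + 14 + 74 + 212 + 107 + 236 + 119 = 828

828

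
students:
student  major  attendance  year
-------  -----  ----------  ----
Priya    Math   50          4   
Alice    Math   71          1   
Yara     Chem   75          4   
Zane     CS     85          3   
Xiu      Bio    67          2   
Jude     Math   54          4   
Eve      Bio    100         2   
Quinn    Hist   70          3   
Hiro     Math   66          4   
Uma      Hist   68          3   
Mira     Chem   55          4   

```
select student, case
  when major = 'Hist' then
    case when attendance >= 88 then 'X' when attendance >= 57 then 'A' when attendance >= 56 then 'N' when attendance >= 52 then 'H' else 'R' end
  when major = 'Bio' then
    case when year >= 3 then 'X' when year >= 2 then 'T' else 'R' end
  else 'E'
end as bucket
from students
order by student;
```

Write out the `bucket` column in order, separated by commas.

E, T, E, E, E, E, A, A, T, E, E

student=Alice: major='Math' → outer ELSE → E
student=Eve: major='Bio' → inner[year >= 2] → T
student=Hiro: major='Math' → outer ELSE → E
student=Jude: major='Math' → outer ELSE → E
student=Mira: major='Chem' → outer ELSE → E
student=Priya: major='Math' → outer ELSE → E
student=Quinn: major='Hist' → inner[attendance >= 57] → A
student=Uma: major='Hist' → inner[attendance >= 57] → A
student=Xiu: major='Bio' → inner[year >= 2] → T
student=Yara: major='Chem' → outer ELSE → E
student=Zane: major='CS' → outer ELSE → E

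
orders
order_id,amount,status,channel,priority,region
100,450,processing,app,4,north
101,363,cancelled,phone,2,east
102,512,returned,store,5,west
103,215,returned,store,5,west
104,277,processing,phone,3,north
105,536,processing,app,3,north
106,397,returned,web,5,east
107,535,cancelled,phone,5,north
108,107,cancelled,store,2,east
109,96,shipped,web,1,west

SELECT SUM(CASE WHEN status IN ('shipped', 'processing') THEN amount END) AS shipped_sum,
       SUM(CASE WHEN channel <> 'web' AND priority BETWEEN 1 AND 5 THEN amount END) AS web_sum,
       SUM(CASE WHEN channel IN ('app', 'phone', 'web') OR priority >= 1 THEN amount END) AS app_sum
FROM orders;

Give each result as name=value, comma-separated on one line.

[shipped_sum: status IN ('shipped', 'processing')]
order_id=100: ✓ → 450
order_id=101: ✗
order_id=102: ✗
order_id=103: ✗
order_id=104: ✓ → 277
order_id=105: ✓ → 536
order_id=106: ✗
order_id=107: ✗
order_id=108: ✗
order_id=109: ✓ → 96
shipped_sum = 450 + 277 + 536 + 96 = 1359
—
[web_sum: channel <> 'web' AND priority BETWEEN 1 AND 5]
order_id=100: ✓ → 450
order_id=101: ✓ → 363
order_id=102: ✓ → 512
order_id=103: ✓ → 215
order_id=104: ✓ → 277
order_id=105: ✓ → 536
order_id=106: ✗
order_id=107: ✓ → 535
order_id=108: ✓ → 107
order_id=109: ✗
web_sum = 450 + 363 + 512 + 215 + 277 + 536 + 535 + 107 = 2995
—
[app_sum: channel IN ('app', 'phone', 'web') OR priority >= 1]
order_id=100: ✓ → 450
order_id=101: ✓ → 363
order_id=102: ✓ → 512
order_id=103: ✓ → 215
order_id=104: ✓ → 277
order_id=105: ✓ → 536
order_id=106: ✓ → 397
order_id=107: ✓ → 535
order_id=108: ✓ → 107
order_id=109: ✓ → 96
app_sum = 450 + 363 + 512 + 215 + 277 + 536 + 397 + 535 + 107 + 96 = 3488

shipped_sum=1359, web_sum=2995, app_sum=3488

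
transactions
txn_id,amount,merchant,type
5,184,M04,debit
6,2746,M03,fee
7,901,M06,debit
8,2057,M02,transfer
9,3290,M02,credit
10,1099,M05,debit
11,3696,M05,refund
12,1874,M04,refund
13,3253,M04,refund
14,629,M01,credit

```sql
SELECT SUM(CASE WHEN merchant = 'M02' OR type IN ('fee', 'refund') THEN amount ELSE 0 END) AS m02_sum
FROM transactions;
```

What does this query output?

16916

txn_id=5: ✗
txn_id=6: ✓ → 2746
txn_id=7: ✗
txn_id=8: ✓ → 2057
txn_id=9: ✓ → 3290
txn_id=10: ✗
txn_id=11: ✓ → 3696
txn_id=12: ✓ → 1874
txn_id=13: ✓ → 3253
txn_id=14: ✗
m02_sum = 2746 + 2057 + 3290 + 3696 + 1874 + 3253 = 16916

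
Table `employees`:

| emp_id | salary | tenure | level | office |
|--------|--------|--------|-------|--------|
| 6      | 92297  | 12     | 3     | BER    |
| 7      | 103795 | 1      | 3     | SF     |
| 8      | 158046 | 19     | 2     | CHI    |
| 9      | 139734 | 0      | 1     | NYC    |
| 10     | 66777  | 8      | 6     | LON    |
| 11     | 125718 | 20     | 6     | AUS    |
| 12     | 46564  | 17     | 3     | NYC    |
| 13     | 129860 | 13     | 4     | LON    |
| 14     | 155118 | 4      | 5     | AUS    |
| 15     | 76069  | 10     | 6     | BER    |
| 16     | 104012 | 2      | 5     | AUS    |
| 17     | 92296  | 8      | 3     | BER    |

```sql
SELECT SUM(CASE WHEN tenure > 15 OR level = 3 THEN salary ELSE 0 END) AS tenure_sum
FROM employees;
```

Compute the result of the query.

emp_id=6: ✓ → 92297
emp_id=7: ✓ → 103795
emp_id=8: ✓ → 158046
emp_id=9: ✗
emp_id=10: ✗
emp_id=11: ✓ → 125718
emp_id=12: ✓ → 46564
emp_id=13: ✗
emp_id=14: ✗
emp_id=15: ✗
emp_id=16: ✗
emp_id=17: ✓ → 92296
tenure_sum = 92297 + 103795 + 158046 + 125718 + 46564 + 92296 = 618716

618716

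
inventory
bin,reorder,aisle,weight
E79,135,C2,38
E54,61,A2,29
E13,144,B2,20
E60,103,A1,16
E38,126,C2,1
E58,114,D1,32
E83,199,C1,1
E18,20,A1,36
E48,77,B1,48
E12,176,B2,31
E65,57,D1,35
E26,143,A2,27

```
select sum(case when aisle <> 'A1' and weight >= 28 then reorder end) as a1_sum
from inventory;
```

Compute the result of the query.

620

bin=E79: ✓ → 135
bin=E54: ✓ → 61
bin=E13: ✗
bin=E60: ✗
bin=E38: ✗
bin=E58: ✓ → 114
bin=E83: ✗
bin=E18: ✗
bin=E48: ✓ → 77
bin=E12: ✓ → 176
bin=E65: ✓ → 57
bin=E26: ✗
a1_sum = 135 + 61 + 114 + 77 + 176 + 57 = 620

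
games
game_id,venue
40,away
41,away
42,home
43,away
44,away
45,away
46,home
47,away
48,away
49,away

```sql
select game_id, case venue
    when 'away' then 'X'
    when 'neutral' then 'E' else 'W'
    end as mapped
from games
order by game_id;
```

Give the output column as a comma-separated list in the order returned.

X, X, W, X, X, X, W, X, X, X

game_id=40: venue='away' → X
game_id=41: venue='away' → X
game_id=42: ELSE → W
game_id=43: venue='away' → X
game_id=44: venue='away' → X
game_id=45: venue='away' → X
game_id=46: ELSE → W
game_id=47: venue='away' → X
game_id=48: venue='away' → X
game_id=49: venue='away' → X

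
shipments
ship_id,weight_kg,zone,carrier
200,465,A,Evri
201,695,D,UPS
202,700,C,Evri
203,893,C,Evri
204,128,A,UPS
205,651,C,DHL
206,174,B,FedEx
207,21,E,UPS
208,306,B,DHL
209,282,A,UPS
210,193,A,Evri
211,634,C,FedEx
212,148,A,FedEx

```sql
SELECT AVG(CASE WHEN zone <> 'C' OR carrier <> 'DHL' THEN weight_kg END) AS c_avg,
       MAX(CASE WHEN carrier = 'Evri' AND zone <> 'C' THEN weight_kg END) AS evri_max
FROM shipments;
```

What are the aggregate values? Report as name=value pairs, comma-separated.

c_avg=386.5833333333, evri_max=465

[c_avg: zone <> 'C' OR carrier <> 'DHL']
ship_id=200: ✓ → 465
ship_id=201: ✓ → 695
ship_id=202: ✓ → 700
ship_id=203: ✓ → 893
ship_id=204: ✓ → 128
ship_id=205: ✗
ship_id=206: ✓ → 174
ship_id=207: ✓ → 21
ship_id=208: ✓ → 306
ship_id=209: ✓ → 282
ship_id=210: ✓ → 193
ship_id=211: ✓ → 634
ship_id=212: ✓ → 148
c_avg = (465 + 695 + 700 + 893 + 128 + 174 + 21 + 306 + 282 + 193 + 634 + 148) / 12 = 386.5833333333
—
[evri_max: carrier = 'Evri' AND zone <> 'C']
ship_id=200: ✓ → 465
ship_id=201: ✗
ship_id=202: ✗
ship_id=203: ✗
ship_id=204: ✗
ship_id=205: ✗
ship_id=206: ✗
ship_id=207: ✗
ship_id=208: ✗
ship_id=209: ✗
ship_id=210: ✓ → 193
ship_id=211: ✗
ship_id=212: ✗
evri_max = MAX(465, 193) = 465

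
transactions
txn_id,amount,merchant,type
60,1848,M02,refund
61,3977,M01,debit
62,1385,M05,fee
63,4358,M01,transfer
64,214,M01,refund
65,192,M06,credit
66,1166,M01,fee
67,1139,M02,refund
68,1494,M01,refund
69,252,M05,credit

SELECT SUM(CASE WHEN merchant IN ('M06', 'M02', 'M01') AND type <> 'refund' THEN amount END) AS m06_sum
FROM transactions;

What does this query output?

txn_id=60: ✗
txn_id=61: ✓ → 3977
txn_id=62: ✗
txn_id=63: ✓ → 4358
txn_id=64: ✗
txn_id=65: ✓ → 192
txn_id=66: ✓ → 1166
txn_id=67: ✗
txn_id=68: ✗
txn_id=69: ✗
m06_sum = 3977 + 4358 + 192 + 1166 = 9693

9693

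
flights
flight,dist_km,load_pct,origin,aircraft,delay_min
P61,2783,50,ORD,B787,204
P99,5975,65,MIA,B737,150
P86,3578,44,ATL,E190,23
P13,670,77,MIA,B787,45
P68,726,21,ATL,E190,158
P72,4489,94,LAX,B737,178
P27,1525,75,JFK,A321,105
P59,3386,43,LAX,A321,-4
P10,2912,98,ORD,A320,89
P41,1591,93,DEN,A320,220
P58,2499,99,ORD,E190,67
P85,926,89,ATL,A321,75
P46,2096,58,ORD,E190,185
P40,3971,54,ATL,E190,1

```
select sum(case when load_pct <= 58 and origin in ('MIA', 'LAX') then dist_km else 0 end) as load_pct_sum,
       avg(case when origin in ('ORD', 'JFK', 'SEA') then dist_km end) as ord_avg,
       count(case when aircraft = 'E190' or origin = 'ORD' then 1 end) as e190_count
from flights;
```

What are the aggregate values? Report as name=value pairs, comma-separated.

load_pct_sum=3386, ord_avg=2363, e190_count=7

[load_pct_sum: load_pct <= 58 and origin in ('MIA', 'LAX')]
flight=P61: ✗
flight=P99: ✗
flight=P86: ✗
flight=P13: ✗
flight=P68: ✗
flight=P72: ✗
flight=P27: ✗
flight=P59: ✓ → 3386
flight=P10: ✗
flight=P41: ✗
flight=P58: ✗
flight=P85: ✗
flight=P46: ✗
flight=P40: ✗
load_pct_sum = 3386
—
[ord_avg: origin in ('ORD', 'JFK', 'SEA')]
flight=P61: ✓ → 2783
flight=P99: ✗
flight=P86: ✗
flight=P13: ✗
flight=P68: ✗
flight=P72: ✗
flight=P27: ✓ → 1525
flight=P59: ✗
flight=P10: ✓ → 2912
flight=P41: ✗
flight=P58: ✓ → 2499
flight=P85: ✗
flight=P46: ✓ → 2096
flight=P40: ✗
ord_avg = (2783 + 1525 + 2912 + 2499 + 2096) / 5 = 2363
—
[e190_count: aircraft = 'E190' or origin = 'ORD']
flight=P61: ✓ → 1
flight=P99: ✗
flight=P86: ✓ → 1
flight=P13: ✗
flight=P68: ✓ → 1
flight=P72: ✗
flight=P27: ✗
flight=P59: ✗
flight=P10: ✓ → 1
flight=P41: ✗
flight=P58: ✓ → 1
flight=P85: ✗
flight=P46: ✓ → 1
flight=P40: ✓ → 1
e190_count = COUNT(1, 1, 1, 1, 1, 1, 1) = 7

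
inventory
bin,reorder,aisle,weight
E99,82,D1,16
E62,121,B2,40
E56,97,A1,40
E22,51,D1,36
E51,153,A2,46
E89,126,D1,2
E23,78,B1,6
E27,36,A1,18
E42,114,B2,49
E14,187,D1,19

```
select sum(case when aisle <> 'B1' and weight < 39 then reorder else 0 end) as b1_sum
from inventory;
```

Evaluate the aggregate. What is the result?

bin=E99: ✓ → 82
bin=E62: ✗
bin=E56: ✗
bin=E22: ✓ → 51
bin=E51: ✗
bin=E89: ✓ → 126
bin=E23: ✗
bin=E27: ✓ → 36
bin=E42: ✗
bin=E14: ✓ → 187
b1_sum = 82 + 51 + 126 + 36 + 187 = 482

482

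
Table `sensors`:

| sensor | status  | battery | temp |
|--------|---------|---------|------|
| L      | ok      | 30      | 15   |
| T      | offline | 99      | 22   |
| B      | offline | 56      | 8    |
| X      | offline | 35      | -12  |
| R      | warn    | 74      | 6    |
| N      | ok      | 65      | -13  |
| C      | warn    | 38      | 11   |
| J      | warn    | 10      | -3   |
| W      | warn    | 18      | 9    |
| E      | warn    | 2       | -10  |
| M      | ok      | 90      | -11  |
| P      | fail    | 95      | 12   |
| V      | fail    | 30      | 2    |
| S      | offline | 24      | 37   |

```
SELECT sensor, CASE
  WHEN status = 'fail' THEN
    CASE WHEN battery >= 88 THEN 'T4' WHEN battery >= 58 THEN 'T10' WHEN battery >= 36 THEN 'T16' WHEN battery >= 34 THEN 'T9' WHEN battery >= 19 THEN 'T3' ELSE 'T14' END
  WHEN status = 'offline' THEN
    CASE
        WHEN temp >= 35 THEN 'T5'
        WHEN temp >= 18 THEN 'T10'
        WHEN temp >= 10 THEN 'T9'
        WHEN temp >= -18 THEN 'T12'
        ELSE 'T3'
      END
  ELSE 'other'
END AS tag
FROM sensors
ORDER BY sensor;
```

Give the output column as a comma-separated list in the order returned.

T12, other, other, other, other, other, other, T4, other, T5, T10, T3, other, T12

sensor=B: status='offline' → inner[temp >= -18] → T12
sensor=C: status='warn' → outer ELSE → other
sensor=E: status='warn' → outer ELSE → other
sensor=J: status='warn' → outer ELSE → other
sensor=L: status='ok' → outer ELSE → other
sensor=M: status='ok' → outer ELSE → other
sensor=N: status='ok' → outer ELSE → other
sensor=P: status='fail' → inner[battery >= 88] → T4
sensor=R: status='warn' → outer ELSE → other
sensor=S: status='offline' → inner[temp >= 35] → T5
sensor=T: status='offline' → inner[temp >= 18] → T10
sensor=V: status='fail' → inner[battery >= 19] → T3
sensor=W: status='warn' → outer ELSE → other
sensor=X: status='offline' → inner[temp >= -18] → T12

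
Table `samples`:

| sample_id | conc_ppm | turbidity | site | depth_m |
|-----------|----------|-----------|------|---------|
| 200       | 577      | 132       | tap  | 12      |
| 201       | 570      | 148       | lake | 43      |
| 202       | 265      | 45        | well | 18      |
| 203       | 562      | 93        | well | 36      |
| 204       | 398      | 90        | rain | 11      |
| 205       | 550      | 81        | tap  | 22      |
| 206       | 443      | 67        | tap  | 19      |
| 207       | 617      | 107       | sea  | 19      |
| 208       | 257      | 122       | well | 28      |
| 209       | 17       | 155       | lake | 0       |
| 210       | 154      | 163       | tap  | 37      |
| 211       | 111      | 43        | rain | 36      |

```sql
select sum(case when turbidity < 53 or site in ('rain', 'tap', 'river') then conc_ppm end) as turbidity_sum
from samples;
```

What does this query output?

sample_id=200: ✓ → 577
sample_id=201: ✗
sample_id=202: ✓ → 265
sample_id=203: ✗
sample_id=204: ✓ → 398
sample_id=205: ✓ → 550
sample_id=206: ✓ → 443
sample_id=207: ✗
sample_id=208: ✗
sample_id=209: ✗
sample_id=210: ✓ → 154
sample_id=211: ✓ → 111
turbidity_sum = 577 + 265 + 398 + 550 + 443 + 154 + 111 = 2498

2498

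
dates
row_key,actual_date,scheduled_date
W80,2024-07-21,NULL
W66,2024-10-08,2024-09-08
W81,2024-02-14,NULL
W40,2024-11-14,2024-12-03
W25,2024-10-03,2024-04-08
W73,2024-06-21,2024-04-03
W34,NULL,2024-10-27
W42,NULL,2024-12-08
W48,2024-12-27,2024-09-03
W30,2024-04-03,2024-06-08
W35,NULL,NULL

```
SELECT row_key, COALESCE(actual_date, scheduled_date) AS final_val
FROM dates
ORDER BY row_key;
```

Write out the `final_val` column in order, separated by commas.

row_key=W25: actual_date=2024-10-03 → 2024-10-03
row_key=W30: actual_date=2024-04-03 → 2024-04-03
row_key=W34: actual_date=NULL, scheduled_date=2024-10-27 → 2024-10-27
row_key=W35: actual_date=NULL, scheduled_date=NULL (all NULL) → NULL
row_key=W40: actual_date=2024-11-14 → 2024-11-14
row_key=W42: actual_date=NULL, scheduled_date=2024-12-08 → 2024-12-08
row_key=W48: actual_date=2024-12-27 → 2024-12-27
row_key=W66: actual_date=2024-10-08 → 2024-10-08
row_key=W73: actual_date=2024-06-21 → 2024-06-21
row_key=W80: actual_date=2024-07-21 → 2024-07-21
row_key=W81: actual_date=2024-02-14 → 2024-02-14

2024-10-03, 2024-04-03, 2024-10-27, NULL, 2024-11-14, 2024-12-08, 2024-12-27, 2024-10-08, 2024-06-21, 2024-07-21, 2024-02-14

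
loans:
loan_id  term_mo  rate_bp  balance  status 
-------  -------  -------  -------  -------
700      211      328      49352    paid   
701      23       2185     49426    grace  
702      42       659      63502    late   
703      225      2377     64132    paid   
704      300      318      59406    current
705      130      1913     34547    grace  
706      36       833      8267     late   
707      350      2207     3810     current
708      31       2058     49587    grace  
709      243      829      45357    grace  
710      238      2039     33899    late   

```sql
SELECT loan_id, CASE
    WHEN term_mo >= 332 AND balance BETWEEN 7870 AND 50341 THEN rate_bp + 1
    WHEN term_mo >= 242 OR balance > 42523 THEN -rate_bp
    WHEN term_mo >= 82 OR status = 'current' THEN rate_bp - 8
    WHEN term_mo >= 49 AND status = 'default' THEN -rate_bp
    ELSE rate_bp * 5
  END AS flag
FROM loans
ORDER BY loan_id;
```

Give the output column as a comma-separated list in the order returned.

-328, -2185, -659, -2377, -318, 1905, 4165, -2207, -2058, -829, 2031

loan_id=700: term_mo >= 242 OR balance > 42523 → -328
loan_id=701: term_mo >= 242 OR balance > 42523 → -2185
loan_id=702: term_mo >= 242 OR balance > 42523 → -659
loan_id=703: term_mo >= 242 OR balance > 42523 → -2377
loan_id=704: term_mo >= 242 OR balance > 42523 → -318
loan_id=705: term_mo >= 82 OR status = 'current' → 1905
loan_id=706: ELSE → 4165
loan_id=707: term_mo >= 242 OR balance > 42523 → -2207
loan_id=708: term_mo >= 242 OR balance > 42523 → -2058
loan_id=709: term_mo >= 242 OR balance > 42523 → -829
loan_id=710: term_mo >= 82 OR status = 'current' → 2031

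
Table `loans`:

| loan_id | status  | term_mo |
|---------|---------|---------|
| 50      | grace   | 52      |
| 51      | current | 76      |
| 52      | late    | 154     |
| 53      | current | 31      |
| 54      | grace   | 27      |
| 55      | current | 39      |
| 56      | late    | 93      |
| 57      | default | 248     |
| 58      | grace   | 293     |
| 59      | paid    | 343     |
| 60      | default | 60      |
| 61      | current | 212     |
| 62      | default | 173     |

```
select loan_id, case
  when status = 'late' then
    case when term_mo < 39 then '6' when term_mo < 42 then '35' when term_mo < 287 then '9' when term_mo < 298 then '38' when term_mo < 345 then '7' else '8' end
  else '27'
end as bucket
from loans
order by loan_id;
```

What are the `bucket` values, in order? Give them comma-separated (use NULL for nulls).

27, 27, 9, 27, 27, 27, 9, 27, 27, 27, 27, 27, 27

loan_id=50: status='grace' → outer ELSE → 27
loan_id=51: status='current' → outer ELSE → 27
loan_id=52: status='late' → inner[term_mo < 287] → 9
loan_id=53: status='current' → outer ELSE → 27
loan_id=54: status='grace' → outer ELSE → 27
loan_id=55: status='current' → outer ELSE → 27
loan_id=56: status='late' → inner[term_mo < 287] → 9
loan_id=57: status='default' → outer ELSE → 27
loan_id=58: status='grace' → outer ELSE → 27
loan_id=59: status='paid' → outer ELSE → 27
loan_id=60: status='default' → outer ELSE → 27
loan_id=61: status='current' → outer ELSE → 27
loan_id=62: status='default' → outer ELSE → 27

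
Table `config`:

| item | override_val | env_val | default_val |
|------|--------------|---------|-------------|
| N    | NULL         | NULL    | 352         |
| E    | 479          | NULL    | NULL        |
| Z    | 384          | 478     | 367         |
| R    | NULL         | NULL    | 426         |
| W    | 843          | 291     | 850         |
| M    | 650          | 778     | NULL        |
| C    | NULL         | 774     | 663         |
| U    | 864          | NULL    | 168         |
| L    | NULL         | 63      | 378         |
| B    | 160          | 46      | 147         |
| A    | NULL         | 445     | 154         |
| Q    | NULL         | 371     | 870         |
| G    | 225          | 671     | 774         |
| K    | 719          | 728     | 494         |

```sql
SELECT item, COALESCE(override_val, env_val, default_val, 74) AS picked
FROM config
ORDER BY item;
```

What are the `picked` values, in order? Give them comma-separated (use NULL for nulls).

445, 160, 774, 479, 225, 719, 63, 650, 352, 371, 426, 864, 843, 384

item=A: override_val=NULL, env_val=445 → 445
item=B: override_val=160 → 160
item=C: override_val=NULL, env_val=774 → 774
item=E: override_val=479 → 479
item=G: override_val=225 → 225
item=K: override_val=719 → 719
item=L: override_val=NULL, env_val=63 → 63
item=M: override_val=650 → 650
item=N: override_val=NULL, env_val=NULL, default_val=352 → 352
item=Q: override_val=NULL, env_val=371 → 371
item=R: override_val=NULL, env_val=NULL, default_val=426 → 426
item=U: override_val=864 → 864
item=W: override_val=843 → 843
item=Z: override_val=384 → 384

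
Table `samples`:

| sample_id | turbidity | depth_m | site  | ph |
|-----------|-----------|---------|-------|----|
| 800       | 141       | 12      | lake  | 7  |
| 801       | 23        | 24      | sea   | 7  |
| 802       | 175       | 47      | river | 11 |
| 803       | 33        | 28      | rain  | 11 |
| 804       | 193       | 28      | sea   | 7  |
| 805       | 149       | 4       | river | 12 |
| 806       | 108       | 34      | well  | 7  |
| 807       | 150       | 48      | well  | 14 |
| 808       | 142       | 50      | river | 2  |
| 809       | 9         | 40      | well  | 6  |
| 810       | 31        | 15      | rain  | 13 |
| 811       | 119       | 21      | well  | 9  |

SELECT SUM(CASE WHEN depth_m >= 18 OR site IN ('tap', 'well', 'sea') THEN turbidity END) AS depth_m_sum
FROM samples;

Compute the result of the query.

952

sample_id=800: ✗
sample_id=801: ✓ → 23
sample_id=802: ✓ → 175
sample_id=803: ✓ → 33
sample_id=804: ✓ → 193
sample_id=805: ✗
sample_id=806: ✓ → 108
sample_id=807: ✓ → 150
sample_id=808: ✓ → 142
sample_id=809: ✓ → 9
sample_id=810: ✗
sample_id=811: ✓ → 119
depth_m_sum = 23 + 175 + 33 + 193 + 108 + 150 + 142 + 9 + 119 = 952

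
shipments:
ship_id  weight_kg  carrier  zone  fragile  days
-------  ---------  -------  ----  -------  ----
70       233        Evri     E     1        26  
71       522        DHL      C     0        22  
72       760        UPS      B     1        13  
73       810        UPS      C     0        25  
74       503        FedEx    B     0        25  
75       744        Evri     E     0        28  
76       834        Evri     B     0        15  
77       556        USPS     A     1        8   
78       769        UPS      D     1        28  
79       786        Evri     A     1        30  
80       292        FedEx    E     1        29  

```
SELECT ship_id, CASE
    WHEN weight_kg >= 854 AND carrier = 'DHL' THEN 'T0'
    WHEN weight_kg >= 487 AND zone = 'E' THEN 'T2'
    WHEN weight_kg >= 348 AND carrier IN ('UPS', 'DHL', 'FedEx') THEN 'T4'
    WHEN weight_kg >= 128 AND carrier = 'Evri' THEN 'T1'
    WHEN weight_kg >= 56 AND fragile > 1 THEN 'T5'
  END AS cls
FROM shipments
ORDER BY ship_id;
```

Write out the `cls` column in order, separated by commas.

ship_id=70: weight_kg >= 128 AND carrier = 'Evri' → T1
ship_id=71: weight_kg >= 348 AND carrier IN ('UPS', 'DHL', 'FedEx') → T4
ship_id=72: weight_kg >= 348 AND carrier IN ('UPS', 'DHL', 'FedEx') → T4
ship_id=73: weight_kg >= 348 AND carrier IN ('UPS', 'DHL', 'FedEx') → T4
ship_id=74: weight_kg >= 348 AND carrier IN ('UPS', 'DHL', 'FedEx') → T4
ship_id=75: weight_kg >= 487 AND zone = 'E' → T2
ship_id=76: weight_kg >= 128 AND carrier = 'Evri' → T1
ship_id=77: (no match → NULL) → NULL
ship_id=78: weight_kg >= 348 AND carrier IN ('UPS', 'DHL', 'FedEx') → T4
ship_id=79: weight_kg >= 128 AND carrier = 'Evri' → T1
ship_id=80: (no match → NULL) → NULL

T1, T4, T4, T4, T4, T2, T1, NULL, T4, T1, NULL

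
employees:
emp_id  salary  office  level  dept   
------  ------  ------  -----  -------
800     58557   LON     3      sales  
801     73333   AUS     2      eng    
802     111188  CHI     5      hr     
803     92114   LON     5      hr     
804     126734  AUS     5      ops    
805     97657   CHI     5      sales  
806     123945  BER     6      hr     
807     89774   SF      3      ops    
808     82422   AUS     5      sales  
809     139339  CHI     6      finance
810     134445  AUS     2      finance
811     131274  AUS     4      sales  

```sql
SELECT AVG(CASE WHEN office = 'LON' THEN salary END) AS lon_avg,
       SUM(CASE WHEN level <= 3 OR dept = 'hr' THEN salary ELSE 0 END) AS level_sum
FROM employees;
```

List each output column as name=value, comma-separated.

lon_avg=75335.5, level_sum=683356

[lon_avg: office = 'LON']
emp_id=800: ✓ → 58557
emp_id=801: ✗
emp_id=802: ✗
emp_id=803: ✓ → 92114
emp_id=804: ✗
emp_id=805: ✗
emp_id=806: ✗
emp_id=807: ✗
emp_id=808: ✗
emp_id=809: ✗
emp_id=810: ✗
emp_id=811: ✗
lon_avg = (58557 + 92114) / 2 = 75335.5
—
[level_sum: level <= 3 OR dept = 'hr']
emp_id=800: ✓ → 58557
emp_id=801: ✓ → 73333
emp_id=802: ✓ → 111188
emp_id=803: ✓ → 92114
emp_id=804: ✗
emp_id=805: ✗
emp_id=806: ✓ → 123945
emp_id=807: ✓ → 89774
emp_id=808: ✗
emp_id=809: ✗
emp_id=810: ✓ → 134445
emp_id=811: ✗
level_sum = 58557 + 73333 + 111188 + 92114 + 123945 + 89774 + 134445 = 683356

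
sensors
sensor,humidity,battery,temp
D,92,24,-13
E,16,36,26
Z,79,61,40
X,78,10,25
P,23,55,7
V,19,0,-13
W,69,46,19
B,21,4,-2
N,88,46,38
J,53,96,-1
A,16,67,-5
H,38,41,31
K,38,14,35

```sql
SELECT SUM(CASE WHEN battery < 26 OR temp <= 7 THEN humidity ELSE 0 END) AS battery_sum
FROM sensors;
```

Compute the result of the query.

340

sensor=D: ✓ → 92
sensor=E: ✗
sensor=Z: ✗
sensor=X: ✓ → 78
sensor=P: ✓ → 23
sensor=V: ✓ → 19
sensor=W: ✗
sensor=B: ✓ → 21
sensor=N: ✗
sensor=J: ✓ → 53
sensor=A: ✓ → 16
sensor=H: ✗
sensor=K: ✓ → 38
battery_sum = 92 + 78 + 23 + 19 + 21 + 53 + 16 + 38 = 340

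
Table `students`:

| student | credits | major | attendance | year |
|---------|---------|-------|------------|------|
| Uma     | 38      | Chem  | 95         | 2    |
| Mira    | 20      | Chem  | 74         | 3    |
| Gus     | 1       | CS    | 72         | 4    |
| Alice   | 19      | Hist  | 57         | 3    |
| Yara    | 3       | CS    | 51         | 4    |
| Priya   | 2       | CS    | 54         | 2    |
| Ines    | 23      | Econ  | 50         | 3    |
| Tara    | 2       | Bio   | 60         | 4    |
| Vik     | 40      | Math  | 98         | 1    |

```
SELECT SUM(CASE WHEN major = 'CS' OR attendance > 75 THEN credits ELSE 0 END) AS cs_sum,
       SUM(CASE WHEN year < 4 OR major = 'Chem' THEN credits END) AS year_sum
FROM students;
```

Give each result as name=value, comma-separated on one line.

[cs_sum: major = 'CS' OR attendance > 75]
student=Uma: ✓ → 38
student=Mira: ✗
student=Gus: ✓ → 1
student=Alice: ✗
student=Yara: ✓ → 3
student=Priya: ✓ → 2
student=Ines: ✗
student=Tara: ✗
student=Vik: ✓ → 40
cs_sum = 38 + 1 + 3 + 2 + 40 = 84
—
[year_sum: year < 4 OR major = 'Chem']
student=Uma: ✓ → 38
student=Mira: ✓ → 20
student=Gus: ✗
student=Alice: ✓ → 19
student=Yara: ✗
student=Priya: ✓ → 2
student=Ines: ✓ → 23
student=Tara: ✗
student=Vik: ✓ → 40
year_sum = 38 + 20 + 19 + 2 + 23 + 40 = 142

cs_sum=84, year_sum=142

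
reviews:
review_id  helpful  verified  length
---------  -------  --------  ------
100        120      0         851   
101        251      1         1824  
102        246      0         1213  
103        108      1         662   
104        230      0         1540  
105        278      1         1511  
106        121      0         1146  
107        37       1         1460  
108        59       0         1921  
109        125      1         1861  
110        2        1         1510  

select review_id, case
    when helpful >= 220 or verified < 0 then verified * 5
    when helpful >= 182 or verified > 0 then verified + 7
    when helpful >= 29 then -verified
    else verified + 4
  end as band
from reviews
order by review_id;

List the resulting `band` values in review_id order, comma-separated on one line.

0, 5, 0, 8, 0, 5, 0, 8, 0, 8, 8

review_id=100: helpful >= 29 → 0
review_id=101: helpful >= 220 or verified < 0 → 5
review_id=102: helpful >= 220 or verified < 0 → 0
review_id=103: helpful >= 182 or verified > 0 → 8
review_id=104: helpful >= 220 or verified < 0 → 0
review_id=105: helpful >= 220 or verified < 0 → 5
review_id=106: helpful >= 29 → 0
review_id=107: helpful >= 182 or verified > 0 → 8
review_id=108: helpful >= 29 → 0
review_id=109: helpful >= 182 or verified > 0 → 8
review_id=110: helpful >= 182 or verified > 0 → 8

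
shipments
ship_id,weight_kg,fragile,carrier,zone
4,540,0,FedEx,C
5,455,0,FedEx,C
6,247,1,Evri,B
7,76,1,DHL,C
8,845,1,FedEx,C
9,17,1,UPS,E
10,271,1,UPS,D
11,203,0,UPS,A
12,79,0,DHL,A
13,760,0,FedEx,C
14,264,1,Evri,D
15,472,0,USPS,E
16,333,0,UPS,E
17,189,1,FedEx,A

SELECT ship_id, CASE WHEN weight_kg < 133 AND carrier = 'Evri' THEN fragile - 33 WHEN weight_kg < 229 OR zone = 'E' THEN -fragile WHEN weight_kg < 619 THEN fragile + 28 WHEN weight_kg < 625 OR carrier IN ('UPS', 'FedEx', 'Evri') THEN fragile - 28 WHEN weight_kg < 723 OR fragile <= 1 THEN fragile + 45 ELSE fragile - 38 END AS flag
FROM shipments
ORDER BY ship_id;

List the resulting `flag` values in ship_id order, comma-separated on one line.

ship_id=4: weight_kg < 619 → 28
ship_id=5: weight_kg < 619 → 28
ship_id=6: weight_kg < 619 → 29
ship_id=7: weight_kg < 229 OR zone = 'E' → -1
ship_id=8: weight_kg < 625 OR carrier IN ('UPS', 'FedEx', 'Evri') → -27
ship_id=9: weight_kg < 229 OR zone = 'E' → -1
ship_id=10: weight_kg < 619 → 29
ship_id=11: weight_kg < 229 OR zone = 'E' → 0
ship_id=12: weight_kg < 229 OR zone = 'E' → 0
ship_id=13: weight_kg < 625 OR carrier IN ('UPS', 'FedEx', 'Evri') → -28
ship_id=14: weight_kg < 619 → 29
ship_id=15: weight_kg < 229 OR zone = 'E' → 0
ship_id=16: weight_kg < 229 OR zone = 'E' → 0
ship_id=17: weight_kg < 229 OR zone = 'E' → -1

28, 28, 29, -1, -27, -1, 29, 0, 0, -28, 29, 0, 0, -1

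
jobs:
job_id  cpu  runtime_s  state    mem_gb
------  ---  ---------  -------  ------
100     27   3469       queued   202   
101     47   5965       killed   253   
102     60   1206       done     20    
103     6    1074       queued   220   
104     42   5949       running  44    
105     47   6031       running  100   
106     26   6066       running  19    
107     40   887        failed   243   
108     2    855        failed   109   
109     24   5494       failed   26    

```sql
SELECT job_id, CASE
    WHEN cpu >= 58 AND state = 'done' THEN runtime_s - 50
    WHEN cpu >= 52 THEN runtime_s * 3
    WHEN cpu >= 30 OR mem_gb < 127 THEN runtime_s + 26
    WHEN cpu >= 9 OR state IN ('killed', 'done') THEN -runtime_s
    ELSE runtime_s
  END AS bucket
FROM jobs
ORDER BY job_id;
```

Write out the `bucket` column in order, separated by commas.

-3469, 5991, 1156, 1074, 5975, 6057, 6092, 913, 881, 5520

job_id=100: cpu >= 9 OR state IN ('killed', 'done') → -3469
job_id=101: cpu >= 30 OR mem_gb < 127 → 5991
job_id=102: cpu >= 58 AND state = 'done' → 1156
job_id=103: ELSE → 1074
job_id=104: cpu >= 30 OR mem_gb < 127 → 5975
job_id=105: cpu >= 30 OR mem_gb < 127 → 6057
job_id=106: cpu >= 30 OR mem_gb < 127 → 6092
job_id=107: cpu >= 30 OR mem_gb < 127 → 913
job_id=108: cpu >= 30 OR mem_gb < 127 → 881
job_id=109: cpu >= 30 OR mem_gb < 127 → 5520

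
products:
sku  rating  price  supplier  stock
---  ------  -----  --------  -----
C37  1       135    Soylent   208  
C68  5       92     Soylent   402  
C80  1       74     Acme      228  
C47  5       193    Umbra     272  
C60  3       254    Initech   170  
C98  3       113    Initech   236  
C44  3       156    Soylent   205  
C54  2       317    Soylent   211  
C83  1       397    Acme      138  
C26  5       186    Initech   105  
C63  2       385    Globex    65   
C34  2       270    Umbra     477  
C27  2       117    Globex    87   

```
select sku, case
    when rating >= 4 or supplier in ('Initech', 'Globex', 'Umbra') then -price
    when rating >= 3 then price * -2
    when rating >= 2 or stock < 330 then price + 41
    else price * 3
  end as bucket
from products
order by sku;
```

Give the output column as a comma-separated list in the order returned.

sku=C26: rating >= 4 or supplier in ('Initech', 'Globex', 'Umbra') → -186
sku=C27: rating >= 4 or supplier in ('Initech', 'Globex', 'Umbra') → -117
sku=C34: rating >= 4 or supplier in ('Initech', 'Globex', 'Umbra') → -270
sku=C37: rating >= 2 or stock < 330 → 176
sku=C44: rating >= 3 → -312
sku=C47: rating >= 4 or supplier in ('Initech', 'Globex', 'Umbra') → -193
sku=C54: rating >= 2 or stock < 330 → 358
sku=C60: rating >= 4 or supplier in ('Initech', 'Globex', 'Umbra') → -254
sku=C63: rating >= 4 or supplier in ('Initech', 'Globex', 'Umbra') → -385
sku=C68: rating >= 4 or supplier in ('Initech', 'Globex', 'Umbra') → -92
sku=C80: rating >= 2 or stock < 330 → 115
sku=C83: rating >= 2 or stock < 330 → 438
sku=C98: rating >= 4 or supplier in ('Initech', 'Globex', 'Umbra') → -113

-186, -117, -270, 176, -312, -193, 358, -254, -385, -92, 115, 438, -113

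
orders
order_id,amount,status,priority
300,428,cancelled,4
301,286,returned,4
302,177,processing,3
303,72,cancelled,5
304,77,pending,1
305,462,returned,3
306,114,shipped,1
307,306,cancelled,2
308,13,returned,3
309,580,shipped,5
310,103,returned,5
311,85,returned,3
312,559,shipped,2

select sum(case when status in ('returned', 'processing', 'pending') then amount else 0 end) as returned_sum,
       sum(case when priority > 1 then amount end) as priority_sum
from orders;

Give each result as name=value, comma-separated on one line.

[returned_sum: status in ('returned', 'processing', 'pending')]
order_id=300: ✗
order_id=301: ✓ → 286
order_id=302: ✓ → 177
order_id=303: ✗
order_id=304: ✓ → 77
order_id=305: ✓ → 462
order_id=306: ✗
order_id=307: ✗
order_id=308: ✓ → 13
order_id=309: ✗
order_id=310: ✓ → 103
order_id=311: ✓ → 85
order_id=312: ✗
returned_sum = 286 + 177 + 77 + 462 + 13 + 103 + 85 = 1203
—
[priority_sum: priority > 1]
order_id=300: ✓ → 428
order_id=301: ✓ → 286
order_id=302: ✓ → 177
order_id=303: ✓ → 72
order_id=304: ✗
order_id=305: ✓ → 462
order_id=306: ✗
order_id=307: ✓ → 306
order_id=308: ✓ → 13
order_id=309: ✓ → 580
order_id=310: ✓ → 103
order_id=311: ✓ → 85
order_id=312: ✓ → 559
priority_sum = 428 + 286 + 177 + 72 + 462 + 306 + 13 + 580 + 103 + 85 + 559 = 3071

returned_sum=1203, priority_sum=3071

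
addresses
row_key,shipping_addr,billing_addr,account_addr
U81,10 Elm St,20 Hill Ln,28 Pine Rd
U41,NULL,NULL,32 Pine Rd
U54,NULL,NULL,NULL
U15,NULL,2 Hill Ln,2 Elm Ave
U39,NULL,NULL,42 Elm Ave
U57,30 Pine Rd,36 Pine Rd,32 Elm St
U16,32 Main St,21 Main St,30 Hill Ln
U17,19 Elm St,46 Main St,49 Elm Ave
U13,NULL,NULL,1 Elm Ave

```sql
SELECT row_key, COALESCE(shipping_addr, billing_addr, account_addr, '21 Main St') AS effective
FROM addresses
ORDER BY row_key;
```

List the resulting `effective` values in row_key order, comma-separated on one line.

1 Elm Ave, 2 Hill Ln, 32 Main St, 19 Elm St, 42 Elm Ave, 32 Pine Rd, 21 Main St, 30 Pine Rd, 10 Elm St

row_key=U13: shipping_addr=NULL, billing_addr=NULL, account_addr=1 Elm Ave → 1 Elm Ave
row_key=U15: shipping_addr=NULL, billing_addr=2 Hill Ln → 2 Hill Ln
row_key=U16: shipping_addr=32 Main St → 32 Main St
row_key=U17: shipping_addr=19 Elm St → 19 Elm St
row_key=U39: shipping_addr=NULL, billing_addr=NULL, account_addr=42 Elm Ave → 42 Elm Ave
row_key=U41: shipping_addr=NULL, billing_addr=NULL, account_addr=32 Pine Rd → 32 Pine Rd
row_key=U54: shipping_addr=NULL, billing_addr=NULL, account_addr=NULL, → literal 21 Main St → 21 Main St
row_key=U57: shipping_addr=30 Pine Rd → 30 Pine Rd
row_key=U81: shipping_addr=10 Elm St → 10 Elm St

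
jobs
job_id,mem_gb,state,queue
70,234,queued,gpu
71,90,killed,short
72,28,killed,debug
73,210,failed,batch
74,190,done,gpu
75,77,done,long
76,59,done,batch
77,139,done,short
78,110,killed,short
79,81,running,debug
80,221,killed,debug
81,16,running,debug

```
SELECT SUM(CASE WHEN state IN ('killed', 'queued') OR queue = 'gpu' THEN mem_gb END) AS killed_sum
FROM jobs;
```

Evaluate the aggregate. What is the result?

job_id=70: ✓ → 234
job_id=71: ✓ → 90
job_id=72: ✓ → 28
job_id=73: ✗
job_id=74: ✓ → 190
job_id=75: ✗
job_id=76: ✗
job_id=77: ✗
job_id=78: ✓ → 110
job_id=79: ✗
job_id=80: ✓ → 221
job_id=81: ✗
killed_sum = 234 + 90 + 28 + 190 + 110 + 221 = 873

873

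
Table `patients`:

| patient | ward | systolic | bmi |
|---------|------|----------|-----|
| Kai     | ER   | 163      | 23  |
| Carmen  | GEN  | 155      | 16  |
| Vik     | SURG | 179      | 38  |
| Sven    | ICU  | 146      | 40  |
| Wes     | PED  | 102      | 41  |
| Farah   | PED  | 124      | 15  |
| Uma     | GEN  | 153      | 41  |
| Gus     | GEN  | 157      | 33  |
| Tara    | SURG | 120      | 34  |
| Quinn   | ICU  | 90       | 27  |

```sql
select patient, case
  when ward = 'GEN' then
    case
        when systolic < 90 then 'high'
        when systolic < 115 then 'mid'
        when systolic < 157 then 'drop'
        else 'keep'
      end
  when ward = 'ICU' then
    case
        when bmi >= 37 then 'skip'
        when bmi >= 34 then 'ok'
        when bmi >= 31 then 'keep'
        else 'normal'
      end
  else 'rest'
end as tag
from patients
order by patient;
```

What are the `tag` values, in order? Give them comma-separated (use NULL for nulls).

patient=Carmen: ward='GEN' → inner[systolic < 157] → drop
patient=Farah: ward='PED' → outer ELSE → rest
patient=Gus: ward='GEN' → inner[ELSE] → keep
patient=Kai: ward='ER' → outer ELSE → rest
patient=Quinn: ward='ICU' → inner[ELSE] → normal
patient=Sven: ward='ICU' → inner[bmi >= 37] → skip
patient=Tara: ward='SURG' → outer ELSE → rest
patient=Uma: ward='GEN' → inner[systolic < 157] → drop
patient=Vik: ward='SURG' → outer ELSE → rest
patient=Wes: ward='PED' → outer ELSE → rest

drop, rest, keep, rest, normal, skip, rest, drop, rest, rest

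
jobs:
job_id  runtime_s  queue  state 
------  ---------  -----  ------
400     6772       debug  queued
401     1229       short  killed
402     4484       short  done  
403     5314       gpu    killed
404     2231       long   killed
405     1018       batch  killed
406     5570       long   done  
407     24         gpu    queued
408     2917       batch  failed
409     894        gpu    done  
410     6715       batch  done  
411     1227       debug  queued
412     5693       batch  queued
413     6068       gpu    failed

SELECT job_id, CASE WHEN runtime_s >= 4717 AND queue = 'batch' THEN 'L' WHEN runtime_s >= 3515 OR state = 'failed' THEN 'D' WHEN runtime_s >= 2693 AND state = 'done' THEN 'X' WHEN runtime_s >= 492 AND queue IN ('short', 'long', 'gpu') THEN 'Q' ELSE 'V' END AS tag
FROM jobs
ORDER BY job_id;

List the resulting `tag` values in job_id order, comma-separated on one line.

job_id=400: runtime_s >= 3515 OR state = 'failed' → D
job_id=401: runtime_s >= 492 AND queue IN ('short', 'long', 'gpu') → Q
job_id=402: runtime_s >= 3515 OR state = 'failed' → D
job_id=403: runtime_s >= 3515 OR state = 'failed' → D
job_id=404: runtime_s >= 492 AND queue IN ('short', 'long', 'gpu') → Q
job_id=405: ELSE → V
job_id=406: runtime_s >= 3515 OR state = 'failed' → D
job_id=407: ELSE → V
job_id=408: runtime_s >= 3515 OR state = 'failed' → D
job_id=409: runtime_s >= 492 AND queue IN ('short', 'long', 'gpu') → Q
job_id=410: runtime_s >= 4717 AND queue = 'batch' → L
job_id=411: ELSE → V
job_id=412: runtime_s >= 4717 AND queue = 'batch' → L
job_id=413: runtime_s >= 3515 OR state = 'failed' → D

D, Q, D, D, Q, V, D, V, D, Q, L, V, L, D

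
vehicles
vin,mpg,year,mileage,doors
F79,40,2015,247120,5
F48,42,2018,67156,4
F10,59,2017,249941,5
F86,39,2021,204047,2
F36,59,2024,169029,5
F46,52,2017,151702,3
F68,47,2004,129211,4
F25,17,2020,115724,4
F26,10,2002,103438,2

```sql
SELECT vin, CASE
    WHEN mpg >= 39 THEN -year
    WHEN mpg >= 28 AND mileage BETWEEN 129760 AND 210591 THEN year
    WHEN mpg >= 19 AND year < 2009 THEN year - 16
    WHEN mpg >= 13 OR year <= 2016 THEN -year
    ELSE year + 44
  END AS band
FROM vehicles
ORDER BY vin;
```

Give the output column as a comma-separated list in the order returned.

vin=F10: mpg >= 39 → -2017
vin=F25: mpg >= 13 OR year <= 2016 → -2020
vin=F26: mpg >= 13 OR year <= 2016 → -2002
vin=F36: mpg >= 39 → -2024
vin=F46: mpg >= 39 → -2017
vin=F48: mpg >= 39 → -2018
vin=F68: mpg >= 39 → -2004
vin=F79: mpg >= 39 → -2015
vin=F86: mpg >= 39 → -2021

-2017, -2020, -2002, -2024, -2017, -2018, -2004, -2015, -2021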